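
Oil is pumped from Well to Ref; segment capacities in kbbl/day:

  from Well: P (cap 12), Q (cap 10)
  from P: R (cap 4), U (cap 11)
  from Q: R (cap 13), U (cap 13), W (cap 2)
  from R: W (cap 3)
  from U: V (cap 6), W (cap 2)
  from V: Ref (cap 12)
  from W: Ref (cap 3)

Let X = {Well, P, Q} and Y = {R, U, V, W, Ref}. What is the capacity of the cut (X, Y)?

43

Edges leaving {Well, P, Q}: P→R (4), P→U (11), Q→R (13), Q→U (13), Q→W (2).
Cut capacity = 4 + 11 + 13 + 13 + 2 = 43.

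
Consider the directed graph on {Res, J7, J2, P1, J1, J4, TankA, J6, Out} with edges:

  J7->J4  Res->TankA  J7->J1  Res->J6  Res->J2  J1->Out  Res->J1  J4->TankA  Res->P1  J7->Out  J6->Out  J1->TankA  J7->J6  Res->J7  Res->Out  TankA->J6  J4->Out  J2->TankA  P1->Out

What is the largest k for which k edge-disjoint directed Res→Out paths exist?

5

Assign every edge capacity 1; by Menger, the answer equals the max flow.
Path Res→Out (+1); total 1.
Path Res→J7→Out (+1); total 2.
Path Res→P1→Out (+1); total 3.
Path Res→J1→Out (+1); total 4.
Path Res→J6→Out (+1); total 5.
No residual Res→Out path; max flow = 5.
Certifying cut of size 5: {J6→Out, Res→J1, Res→J7, Res→Out, Res→P1}.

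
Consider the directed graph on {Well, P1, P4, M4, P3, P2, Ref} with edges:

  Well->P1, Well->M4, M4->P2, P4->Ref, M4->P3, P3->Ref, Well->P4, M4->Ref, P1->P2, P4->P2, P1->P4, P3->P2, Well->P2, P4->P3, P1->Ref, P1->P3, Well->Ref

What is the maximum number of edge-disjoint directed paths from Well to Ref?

4

Assign every edge capacity 1; by Menger, the answer equals the max flow.
Path Well→Ref (+1); total 1.
Path Well→P1→Ref (+1); total 2.
Path Well→P4→Ref (+1); total 3.
Path Well→M4→Ref (+1); total 4.
No residual Well→Ref path; max flow = 4.
Certifying cut of size 4: {Well→M4, Well→P1, Well→P4, Well→Ref}.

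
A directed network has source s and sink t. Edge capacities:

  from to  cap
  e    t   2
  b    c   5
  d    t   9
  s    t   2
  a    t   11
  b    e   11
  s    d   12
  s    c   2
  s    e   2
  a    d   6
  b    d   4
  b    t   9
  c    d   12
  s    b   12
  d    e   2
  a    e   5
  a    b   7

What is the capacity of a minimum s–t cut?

Augment s→t: bottleneck 2, flow now 2.
Augment s→b→t: bottleneck 9, flow now 11.
Augment s→d→t: bottleneck 9, flow now 20.
Augment s→e→t: bottleneck 2, flow now 22.
No augmenting path remains; maximum flow = 22.
By max-flow min-cut, the minimum cut capacity equals the max flow.
In the residual graph, reachable from s: {s, b, c, d, e}.
Min-cut edges: s→t (2), b→t (9), d→t (9), e→t (2); capacity 2 + 9 + 9 + 2 = 22.

22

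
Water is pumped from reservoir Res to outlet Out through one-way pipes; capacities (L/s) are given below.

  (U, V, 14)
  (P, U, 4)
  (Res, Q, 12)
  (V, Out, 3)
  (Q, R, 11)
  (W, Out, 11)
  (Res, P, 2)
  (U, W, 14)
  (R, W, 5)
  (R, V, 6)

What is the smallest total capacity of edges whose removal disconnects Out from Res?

Augment Res→P→U→V→Out: bottleneck 2, flow now 2.
Augment Res→Q→R→V→Out: bottleneck 1, flow now 3.
Augment Res→Q→R→W→Out: bottleneck 5, flow now 8.
Augment Res→Q→R→V→U→W→Out: bottleneck 2, flow now 10. (uses reverse residual edge)
No augmenting path remains; maximum flow = 10.
By max-flow min-cut, the minimum cut capacity equals the max flow.
In the residual graph, reachable from Res: {Res, Q, R, V}.
Min-cut edges: Res→P (2), R→W (5), V→Out (3); capacity 2 + 5 + 3 = 10.

10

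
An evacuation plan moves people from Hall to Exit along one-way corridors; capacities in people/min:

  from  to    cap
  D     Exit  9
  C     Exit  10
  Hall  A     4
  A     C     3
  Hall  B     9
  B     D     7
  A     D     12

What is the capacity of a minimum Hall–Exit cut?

Augment Hall→A→C→Exit: bottleneck 3, flow now 3.
Augment Hall→A→D→Exit: bottleneck 1, flow now 4.
Augment Hall→B→D→Exit: bottleneck 7, flow now 11.
No augmenting path remains; maximum flow = 11.
By max-flow min-cut, the minimum cut capacity equals the max flow.
In the residual graph, reachable from Hall: {Hall, B}.
Min-cut edges: Hall→A (4), B→D (7); capacity 4 + 7 = 11.

11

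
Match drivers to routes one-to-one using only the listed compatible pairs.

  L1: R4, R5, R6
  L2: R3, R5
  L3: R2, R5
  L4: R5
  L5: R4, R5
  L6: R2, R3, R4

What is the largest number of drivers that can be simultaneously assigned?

5

Unit-capacity flow: source→left, listed edges, right→sink; max matching = max flow.
Augmenting path L1→R4 (+1); matched 1.
Augmenting path L2→R3 (+1); matched 2.
Augmenting path L3→R2 (+1); matched 3.
Augmenting path L4→R5 (+1); matched 4.
Augmenting path L5→R4→L1→R6 (+1); matched 5.
No augmenting path remains; maximum matching = 5.
König certificate: {L1, R2, R3, R4, R5} is a vertex cover of size 5 (every listed pair touches it), so no matching can be larger.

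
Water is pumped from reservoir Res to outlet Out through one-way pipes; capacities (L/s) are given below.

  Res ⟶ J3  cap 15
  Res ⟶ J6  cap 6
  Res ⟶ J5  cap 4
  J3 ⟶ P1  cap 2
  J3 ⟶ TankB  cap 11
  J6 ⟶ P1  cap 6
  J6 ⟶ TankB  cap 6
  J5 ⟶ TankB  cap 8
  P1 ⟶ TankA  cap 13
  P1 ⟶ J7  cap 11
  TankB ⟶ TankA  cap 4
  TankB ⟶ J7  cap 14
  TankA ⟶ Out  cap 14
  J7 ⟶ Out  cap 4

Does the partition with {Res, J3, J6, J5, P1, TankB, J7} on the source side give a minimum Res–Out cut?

No — its capacity is 21, but the minimum cut has capacity 16.

Given cut capacity: 13 + 4 + 4 = 21.
Augment Res→J3→P1→TankA→Out: bottleneck 2, flow now 2.
Augment Res→J3→TankB→TankA→Out: bottleneck 4, flow now 6.
Augment Res→J3→TankB→J7→Out: bottleneck 4, flow now 10.
Augment Res→J6→P1→TankA→Out: bottleneck 6, flow now 16.
No augmenting path remains; maximum flow = 16.
In the residual graph, reachable from Res: {Res, J3, J5, TankB, J7}.
Min-cut edges: Res→J6 (6), J3→P1 (2), TankB→TankA (4), J7→Out (4); capacity 6 + 2 + 4 + 4 = 16.
Cut capacity 21 exceeds the max flow 16, so it is not minimum.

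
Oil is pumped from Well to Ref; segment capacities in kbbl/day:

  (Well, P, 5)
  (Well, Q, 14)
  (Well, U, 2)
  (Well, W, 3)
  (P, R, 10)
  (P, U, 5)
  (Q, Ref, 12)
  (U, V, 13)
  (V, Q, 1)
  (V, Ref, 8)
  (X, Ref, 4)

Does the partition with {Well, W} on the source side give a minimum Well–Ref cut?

Given cut capacity: 5 + 14 + 2 = 21.
Augment Well→Q→Ref: bottleneck 12, flow now 12.
Augment Well→U→V→Ref: bottleneck 2, flow now 14.
Augment Well→P→U→V→Ref: bottleneck 5, flow now 19.
No augmenting path remains; maximum flow = 19.
In the residual graph, reachable from Well: {Well, Q, W}.
Min-cut edges: Well→P (5), Well→U (2), Q→Ref (12); capacity 5 + 2 + 12 = 19.
Cut capacity 21 exceeds the max flow 19, so it is not minimum.

No — its capacity is 21, but the minimum cut has capacity 19.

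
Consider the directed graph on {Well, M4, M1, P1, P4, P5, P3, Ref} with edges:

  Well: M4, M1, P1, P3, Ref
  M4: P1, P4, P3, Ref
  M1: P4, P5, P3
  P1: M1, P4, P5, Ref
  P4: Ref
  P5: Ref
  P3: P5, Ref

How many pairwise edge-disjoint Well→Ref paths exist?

5

Assign every edge capacity 1; by Menger, the answer equals the max flow.
Path Well→Ref (+1); total 1.
Path Well→M4→Ref (+1); total 2.
Path Well→P1→Ref (+1); total 3.
Path Well→P3→Ref (+1); total 4.
Path Well→M1→P4→Ref (+1); total 5.
No residual Well→Ref path; max flow = 5.
Certifying cut of size 5: {Well→M1, Well→M4, Well→P1, Well→P3, Well→Ref}.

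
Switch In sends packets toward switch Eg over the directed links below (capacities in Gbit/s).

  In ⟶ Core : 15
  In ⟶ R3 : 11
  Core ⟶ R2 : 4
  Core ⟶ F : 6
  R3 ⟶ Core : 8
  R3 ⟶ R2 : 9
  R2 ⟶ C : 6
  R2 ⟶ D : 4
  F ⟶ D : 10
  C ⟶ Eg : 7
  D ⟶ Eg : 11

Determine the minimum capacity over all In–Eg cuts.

16

Augment In→Core→R2→C→Eg: bottleneck 4, flow now 4.
Augment In→Core→F→D→Eg: bottleneck 6, flow now 10.
Augment In→R3→R2→C→Eg: bottleneck 2, flow now 12.
Augment In→R3→R2→D→Eg: bottleneck 4, flow now 16.
No augmenting path remains; maximum flow = 16.
By max-flow min-cut, the minimum cut capacity equals the max flow.
In the residual graph, reachable from In: {In, Core, R3, R2}.
Min-cut edges: Core→F (6), R2→C (6), R2→D (4); capacity 6 + 6 + 4 = 16.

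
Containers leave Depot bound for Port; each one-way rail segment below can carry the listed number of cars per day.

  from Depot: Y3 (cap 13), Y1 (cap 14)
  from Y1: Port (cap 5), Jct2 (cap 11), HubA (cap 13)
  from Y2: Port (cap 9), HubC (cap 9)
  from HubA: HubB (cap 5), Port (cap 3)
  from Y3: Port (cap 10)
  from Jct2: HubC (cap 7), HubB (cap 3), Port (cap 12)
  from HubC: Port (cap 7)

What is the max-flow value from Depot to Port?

Augment Depot→Y1→Port: bottleneck 5, flow now 5.
Augment Depot→Y3→Port: bottleneck 10, flow now 15.
Augment Depot→Y1→HubA→Port: bottleneck 3, flow now 18.
Augment Depot→Y1→Jct2→Port: bottleneck 6, flow now 24.
No augmenting path remains; maximum flow = 24.
In the residual graph, reachable from Depot: {Depot, Y3}.
Min-cut edges: Depot→Y1 (14), Y3→Port (10); capacity 14 + 10 = 24.
This cut is saturated, so no flow can exceed 24.

24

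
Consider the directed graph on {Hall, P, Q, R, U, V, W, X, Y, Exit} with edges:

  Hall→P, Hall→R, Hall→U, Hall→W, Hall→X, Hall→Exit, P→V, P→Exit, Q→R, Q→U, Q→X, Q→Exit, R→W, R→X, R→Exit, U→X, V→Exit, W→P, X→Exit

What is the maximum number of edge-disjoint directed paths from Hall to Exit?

Assign every edge capacity 1; by Menger, the answer equals the max flow.
Path Hall→Exit (+1); total 1.
Path Hall→P→Exit (+1); total 2.
Path Hall→R→Exit (+1); total 3.
Path Hall→X→Exit (+1); total 4.
Path Hall→W→P→V→Exit (+1); total 5.
No residual Hall→Exit path; max flow = 5.
Certifying cut of size 5: {Hall→Exit, Hall→P, Hall→R, Hall→W, X→Exit}.

5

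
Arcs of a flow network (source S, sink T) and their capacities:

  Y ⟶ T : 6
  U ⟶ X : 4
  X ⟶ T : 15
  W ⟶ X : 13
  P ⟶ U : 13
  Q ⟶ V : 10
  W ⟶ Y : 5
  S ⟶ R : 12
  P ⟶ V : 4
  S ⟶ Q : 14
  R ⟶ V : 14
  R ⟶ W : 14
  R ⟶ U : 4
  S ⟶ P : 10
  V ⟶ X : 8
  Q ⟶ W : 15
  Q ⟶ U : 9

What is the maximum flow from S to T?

20

Augment S→P→U→X→T: bottleneck 4, flow now 4.
Augment S→P→V→X→T: bottleneck 4, flow now 8.
Augment S→Q→V→X→T: bottleneck 4, flow now 12.
Augment S→Q→W→X→T: bottleneck 3, flow now 15.
Augment S→Q→W→Y→T: bottleneck 5, flow now 20.
No augmenting path remains; maximum flow = 20.
In the residual graph, reachable from S: {S, P, Q, R, U, V, W, X}.
Min-cut edges: W→Y (5), X→T (15); capacity 5 + 15 = 20.
This cut is saturated, so no flow can exceed 20.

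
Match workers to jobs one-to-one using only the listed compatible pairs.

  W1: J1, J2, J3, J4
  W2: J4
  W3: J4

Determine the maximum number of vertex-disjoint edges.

Unit-capacity flow: source→left, listed edges, right→sink; max matching = max flow.
Augmenting path W1→J1 (+1); matched 1.
Augmenting path W2→J4 (+1); matched 2.
No augmenting path remains; maximum matching = 2.
König certificate: {W1, J4} is a vertex cover of size 2 (every listed pair touches it), so no matching can be larger.

2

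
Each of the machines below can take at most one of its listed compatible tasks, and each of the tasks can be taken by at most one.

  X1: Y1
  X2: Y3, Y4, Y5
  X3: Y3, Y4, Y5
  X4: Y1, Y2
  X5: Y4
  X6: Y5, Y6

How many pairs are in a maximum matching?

6

Unit-capacity flow: source→left, listed edges, right→sink; max matching = max flow.
Augmenting path X1→Y1 (+1); matched 1.
Augmenting path X2→Y3 (+1); matched 2.
Augmenting path X3→Y4 (+1); matched 3.
Augmenting path X4→Y2 (+1); matched 4.
Augmenting path X6→Y5 (+1); matched 5.
Augmenting path X5→Y4→X3→Y5→X6→Y6 (+1); matched 6.
No augmenting path remains; maximum matching = 6.
König certificate: {X1, X2, X3, X4, X5, X6} is a vertex cover of size 6 (every listed pair touches it), so no matching can be larger.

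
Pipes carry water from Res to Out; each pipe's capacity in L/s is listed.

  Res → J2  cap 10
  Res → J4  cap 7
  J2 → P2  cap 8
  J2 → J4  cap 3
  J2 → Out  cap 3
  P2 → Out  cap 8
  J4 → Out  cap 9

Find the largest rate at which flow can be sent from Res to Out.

17

Augment Res→J2→Out: bottleneck 3, flow now 3.
Augment Res→J4→Out: bottleneck 7, flow now 10.
Augment Res→J2→P2→Out: bottleneck 7, flow now 17.
No augmenting path remains; maximum flow = 17.
In the residual graph, reachable from Res: {Res}.
Min-cut edges: Res→J2 (10), Res→J4 (7); capacity 10 + 7 = 17.
This cut is saturated, so no flow can exceed 17.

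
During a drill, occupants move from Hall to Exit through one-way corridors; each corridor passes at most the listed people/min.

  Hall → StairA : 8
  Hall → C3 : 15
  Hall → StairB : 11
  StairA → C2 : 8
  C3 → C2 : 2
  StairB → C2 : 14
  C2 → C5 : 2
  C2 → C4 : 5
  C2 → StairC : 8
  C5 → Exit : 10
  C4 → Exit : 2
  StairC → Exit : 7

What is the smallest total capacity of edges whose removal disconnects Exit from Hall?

Augment Hall→StairA→C2→C5→Exit: bottleneck 2, flow now 2.
Augment Hall→StairA→C2→C4→Exit: bottleneck 2, flow now 4.
Augment Hall→StairA→C2→StairC→Exit: bottleneck 4, flow now 8.
Augment Hall→C3→C2→StairC→Exit: bottleneck 2, flow now 10.
Augment Hall→StairB→C2→StairC→Exit: bottleneck 1, flow now 11.
No augmenting path remains; maximum flow = 11.
By max-flow min-cut, the minimum cut capacity equals the max flow.
In the residual graph, reachable from Hall: {Hall, StairA, C3, StairB, C2, C4, StairC}.
Min-cut edges: C2→C5 (2), C4→Exit (2), StairC→Exit (7); capacity 2 + 2 + 7 = 11.

11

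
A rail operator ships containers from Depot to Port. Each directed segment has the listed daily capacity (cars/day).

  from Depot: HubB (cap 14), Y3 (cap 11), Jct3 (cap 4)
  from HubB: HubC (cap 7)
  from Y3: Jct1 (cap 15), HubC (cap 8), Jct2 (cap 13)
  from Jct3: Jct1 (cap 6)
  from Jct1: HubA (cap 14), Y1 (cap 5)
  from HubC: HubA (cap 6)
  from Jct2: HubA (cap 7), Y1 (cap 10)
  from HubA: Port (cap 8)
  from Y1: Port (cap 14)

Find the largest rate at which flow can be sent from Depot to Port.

21

Augment Depot→HubB→HubC→HubA→Port: bottleneck 6, flow now 6.
Augment Depot→Y3→Jct1→HubA→Port: bottleneck 2, flow now 8.
Augment Depot→Y3→Jct1→Y1→Port: bottleneck 5, flow now 13.
Augment Depot→Y3→Jct2→Y1→Port: bottleneck 4, flow now 17.
Augment Depot→Jct3→Jct1→Y3→Jct2→Y1→Port: bottleneck 4, flow now 21. (uses reverse residual edge)
No augmenting path remains; maximum flow = 21.
In the residual graph, reachable from Depot: {Depot, HubB, HubC}.
Min-cut edges: Depot→Y3 (11), Depot→Jct3 (4), HubC→HubA (6); capacity 11 + 4 + 6 = 21.
This cut is saturated, so no flow can exceed 21.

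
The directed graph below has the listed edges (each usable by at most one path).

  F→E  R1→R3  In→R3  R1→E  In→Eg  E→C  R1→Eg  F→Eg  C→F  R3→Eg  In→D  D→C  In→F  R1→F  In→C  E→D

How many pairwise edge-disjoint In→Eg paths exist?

Assign every edge capacity 1; by Menger, the answer equals the max flow.
Path In→Eg (+1); total 1.
Path In→F→Eg (+1); total 2.
Path In→R3→Eg (+1); total 3.
No residual In→Eg path; max flow = 3.
Certifying cut of size 3: {F→Eg, In→Eg, In→R3}.

3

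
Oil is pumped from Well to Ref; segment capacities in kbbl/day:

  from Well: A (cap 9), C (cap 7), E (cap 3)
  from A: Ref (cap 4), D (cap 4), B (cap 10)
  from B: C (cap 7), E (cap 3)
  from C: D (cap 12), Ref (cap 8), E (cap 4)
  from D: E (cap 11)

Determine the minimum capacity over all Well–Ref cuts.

12

Augment Well→A→Ref: bottleneck 4, flow now 4.
Augment Well→C→Ref: bottleneck 7, flow now 11.
Augment Well→A→B→C→Ref: bottleneck 1, flow now 12.
No augmenting path remains; maximum flow = 12.
By max-flow min-cut, the minimum cut capacity equals the max flow.
In the residual graph, reachable from Well: {Well, A, B, C, D, E}.
Min-cut edges: A→Ref (4), C→Ref (8); capacity 4 + 8 = 12.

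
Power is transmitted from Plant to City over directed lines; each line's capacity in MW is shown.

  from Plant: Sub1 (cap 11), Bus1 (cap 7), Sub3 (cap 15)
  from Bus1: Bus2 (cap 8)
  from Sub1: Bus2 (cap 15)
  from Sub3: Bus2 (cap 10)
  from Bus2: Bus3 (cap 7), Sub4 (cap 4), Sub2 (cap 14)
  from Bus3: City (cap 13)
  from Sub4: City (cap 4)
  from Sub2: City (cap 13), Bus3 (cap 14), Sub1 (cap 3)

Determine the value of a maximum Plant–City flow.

25

Augment Plant→Bus1→Bus2→Bus3→City: bottleneck 7, flow now 7.
Augment Plant→Sub1→Bus2→Sub4→City: bottleneck 4, flow now 11.
Augment Plant→Sub1→Bus2→Sub2→City: bottleneck 7, flow now 18.
Augment Plant→Sub3→Bus2→Sub2→City: bottleneck 6, flow now 24.
Augment Plant→Sub3→Bus2→Sub2→Bus3→City: bottleneck 1, flow now 25.
No augmenting path remains; maximum flow = 25.
In the residual graph, reachable from Plant: {Plant, Bus1, Sub1, Sub3, Bus2}.
Min-cut edges: Bus2→Bus3 (7), Bus2→Sub4 (4), Bus2→Sub2 (14); capacity 7 + 4 + 14 = 25.
This cut is saturated, so no flow can exceed 25.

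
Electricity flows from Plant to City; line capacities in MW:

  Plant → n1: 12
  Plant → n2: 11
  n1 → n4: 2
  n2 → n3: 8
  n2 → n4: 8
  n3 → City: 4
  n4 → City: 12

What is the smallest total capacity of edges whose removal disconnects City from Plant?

Augment Plant→n1→n4→City: bottleneck 2, flow now 2.
Augment Plant→n2→n3→City: bottleneck 4, flow now 6.
Augment Plant→n2→n4→City: bottleneck 7, flow now 13.
No augmenting path remains; maximum flow = 13.
By max-flow min-cut, the minimum cut capacity equals the max flow.
In the residual graph, reachable from Plant: {Plant, n1}.
Min-cut edges: Plant→n2 (11), n1→n4 (2); capacity 11 + 2 = 13.

13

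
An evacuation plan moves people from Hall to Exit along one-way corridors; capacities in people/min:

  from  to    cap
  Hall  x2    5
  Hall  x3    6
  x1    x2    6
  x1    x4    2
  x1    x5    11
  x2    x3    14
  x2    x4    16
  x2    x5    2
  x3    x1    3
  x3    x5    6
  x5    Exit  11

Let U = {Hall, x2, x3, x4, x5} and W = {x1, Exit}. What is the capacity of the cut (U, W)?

Edges leaving {Hall, x2, x3, x4, x5}: x3→x1 (3), x5→Exit (11).
Cut capacity = 3 + 11 = 14.

14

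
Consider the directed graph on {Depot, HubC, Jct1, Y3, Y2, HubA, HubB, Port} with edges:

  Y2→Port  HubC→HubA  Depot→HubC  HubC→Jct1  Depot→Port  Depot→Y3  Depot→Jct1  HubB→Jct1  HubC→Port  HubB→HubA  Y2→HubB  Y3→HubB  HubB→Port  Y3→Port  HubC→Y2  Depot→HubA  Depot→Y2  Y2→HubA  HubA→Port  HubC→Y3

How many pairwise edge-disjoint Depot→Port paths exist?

Assign every edge capacity 1; by Menger, the answer equals the max flow.
Path Depot→Port (+1); total 1.
Path Depot→HubC→Port (+1); total 2.
Path Depot→Y3→Port (+1); total 3.
Path Depot→Y2→Port (+1); total 4.
Path Depot→HubA→Port (+1); total 5.
No residual Depot→Port path; max flow = 5.
Certifying cut of size 5: {Depot→HubA, Depot→HubC, Depot→Port, Depot→Y2, Depot→Y3}.

5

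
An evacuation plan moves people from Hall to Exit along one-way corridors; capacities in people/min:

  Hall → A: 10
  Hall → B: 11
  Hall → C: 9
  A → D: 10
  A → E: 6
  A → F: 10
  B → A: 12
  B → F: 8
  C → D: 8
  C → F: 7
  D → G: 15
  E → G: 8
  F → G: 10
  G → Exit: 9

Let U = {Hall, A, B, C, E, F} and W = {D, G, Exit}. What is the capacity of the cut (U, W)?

36

Edges leaving {Hall, A, B, C, E, F}: A→D (10), C→D (8), E→G (8), F→G (10).
Cut capacity = 10 + 8 + 8 + 10 = 36.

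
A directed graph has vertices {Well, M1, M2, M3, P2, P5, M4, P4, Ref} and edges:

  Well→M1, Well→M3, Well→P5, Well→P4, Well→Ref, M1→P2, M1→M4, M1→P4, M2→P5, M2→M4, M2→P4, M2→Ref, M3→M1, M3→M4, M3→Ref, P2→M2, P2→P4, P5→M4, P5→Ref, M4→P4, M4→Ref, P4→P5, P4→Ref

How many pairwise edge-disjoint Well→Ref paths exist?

Assign every edge capacity 1; by Menger, the answer equals the max flow.
Path Well→Ref (+1); total 1.
Path Well→M3→Ref (+1); total 2.
Path Well→P5→Ref (+1); total 3.
Path Well→P4→Ref (+1); total 4.
Path Well→M1→M4→Ref (+1); total 5.
No residual Well→Ref path; max flow = 5.
Certifying cut of size 5: {Well→M1, Well→M3, Well→P4, Well→P5, Well→Ref}.

5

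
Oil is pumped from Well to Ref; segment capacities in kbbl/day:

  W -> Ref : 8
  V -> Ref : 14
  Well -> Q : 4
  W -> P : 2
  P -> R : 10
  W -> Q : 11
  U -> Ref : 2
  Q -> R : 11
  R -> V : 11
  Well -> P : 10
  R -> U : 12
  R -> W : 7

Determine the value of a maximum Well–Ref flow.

Augment Well→P→R→U→Ref: bottleneck 2, flow now 2.
Augment Well→P→R→V→Ref: bottleneck 8, flow now 10.
Augment Well→Q→R→V→Ref: bottleneck 3, flow now 13.
Augment Well→Q→R→W→Ref: bottleneck 1, flow now 14.
No augmenting path remains; maximum flow = 14.
In the residual graph, reachable from Well: {Well}.
Min-cut edges: Well→P (10), Well→Q (4); capacity 10 + 4 = 14.
This cut is saturated, so no flow can exceed 14.

14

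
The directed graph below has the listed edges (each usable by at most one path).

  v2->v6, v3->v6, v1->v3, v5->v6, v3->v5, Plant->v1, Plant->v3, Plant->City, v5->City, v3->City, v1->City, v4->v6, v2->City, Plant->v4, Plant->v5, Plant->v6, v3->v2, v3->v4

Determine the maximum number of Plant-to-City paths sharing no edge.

4

Assign every edge capacity 1; by Menger, the answer equals the max flow.
Path Plant→City (+1); total 1.
Path Plant→v1→City (+1); total 2.
Path Plant→v3→City (+1); total 3.
Path Plant→v5→City (+1); total 4.
No residual Plant→City path; max flow = 4.
Certifying cut of size 4: {Plant→City, Plant→v1, Plant→v3, Plant→v5}.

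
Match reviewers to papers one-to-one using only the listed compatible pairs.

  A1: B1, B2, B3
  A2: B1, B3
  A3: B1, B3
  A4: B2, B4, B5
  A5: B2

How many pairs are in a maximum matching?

4

Unit-capacity flow: source→left, listed edges, right→sink; max matching = max flow.
Augmenting path A1→B1 (+1); matched 1.
Augmenting path A2→B3 (+1); matched 2.
Augmenting path A4→B2 (+1); matched 3.
Augmenting path A5→B2→A4→B4 (+1); matched 4.
No augmenting path remains; maximum matching = 4.
König certificate: {A4, B1, B2, B3} is a vertex cover of size 4 (every listed pair touches it), so no matching can be larger.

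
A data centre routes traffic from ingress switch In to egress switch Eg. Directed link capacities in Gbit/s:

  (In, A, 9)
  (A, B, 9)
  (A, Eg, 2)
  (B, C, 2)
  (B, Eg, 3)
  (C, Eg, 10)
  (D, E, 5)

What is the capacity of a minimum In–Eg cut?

7

Augment In→A→Eg: bottleneck 2, flow now 2.
Augment In→A→B→Eg: bottleneck 3, flow now 5.
Augment In→A→B→C→Eg: bottleneck 2, flow now 7.
No augmenting path remains; maximum flow = 7.
By max-flow min-cut, the minimum cut capacity equals the max flow.
In the residual graph, reachable from In: {In, A, B}.
Min-cut edges: A→Eg (2), B→C (2), B→Eg (3); capacity 2 + 2 + 3 = 7.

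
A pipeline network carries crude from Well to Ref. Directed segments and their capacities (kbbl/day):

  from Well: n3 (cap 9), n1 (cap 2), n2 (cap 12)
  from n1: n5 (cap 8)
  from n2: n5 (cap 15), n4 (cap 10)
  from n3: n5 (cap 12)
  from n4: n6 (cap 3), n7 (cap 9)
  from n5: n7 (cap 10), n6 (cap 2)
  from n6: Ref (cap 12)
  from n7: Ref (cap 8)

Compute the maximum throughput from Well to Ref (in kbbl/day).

Augment Well→n1→n5→n6→Ref: bottleneck 2, flow now 2.
Augment Well→n2→n4→n6→Ref: bottleneck 3, flow now 5.
Augment Well→n2→n4→n7→Ref: bottleneck 7, flow now 12.
Augment Well→n2→n5→n7→Ref: bottleneck 1, flow now 13.
No augmenting path remains; maximum flow = 13.
In the residual graph, reachable from Well: {Well, n1, n2, n3, n4, n5, n7}.
Min-cut edges: n4→n6 (3), n5→n6 (2), n7→Ref (8); capacity 3 + 2 + 8 = 13.
This cut is saturated, so no flow can exceed 13.

13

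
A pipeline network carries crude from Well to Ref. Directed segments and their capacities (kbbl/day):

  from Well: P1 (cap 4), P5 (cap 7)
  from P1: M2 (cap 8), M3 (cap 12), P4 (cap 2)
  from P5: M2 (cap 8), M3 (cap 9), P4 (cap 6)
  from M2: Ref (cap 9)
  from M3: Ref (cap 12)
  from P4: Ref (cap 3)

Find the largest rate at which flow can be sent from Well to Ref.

Augment Well→P1→M2→Ref: bottleneck 4, flow now 4.
Augment Well→P5→M2→Ref: bottleneck 5, flow now 9.
Augment Well→P5→M3→Ref: bottleneck 2, flow now 11.
No augmenting path remains; maximum flow = 11.
In the residual graph, reachable from Well: {Well}.
Min-cut edges: Well→P1 (4), Well→P5 (7); capacity 4 + 7 = 11.
This cut is saturated, so no flow can exceed 11.

11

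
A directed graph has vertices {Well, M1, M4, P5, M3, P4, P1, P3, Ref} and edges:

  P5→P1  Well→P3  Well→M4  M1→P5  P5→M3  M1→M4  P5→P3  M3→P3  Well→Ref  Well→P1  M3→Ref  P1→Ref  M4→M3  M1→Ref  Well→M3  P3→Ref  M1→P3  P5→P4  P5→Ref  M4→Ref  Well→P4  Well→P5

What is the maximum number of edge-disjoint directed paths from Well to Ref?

Assign every edge capacity 1; by Menger, the answer equals the max flow.
Path Well→Ref (+1); total 1.
Path Well→M4→Ref (+1); total 2.
Path Well→P5→Ref (+1); total 3.
Path Well→M3→Ref (+1); total 4.
Path Well→P1→Ref (+1); total 5.
Path Well→P3→Ref (+1); total 6.
No residual Well→Ref path; max flow = 6.
Certifying cut of size 6: {Well→M3, Well→M4, Well→P1, Well→P3, Well→P5, Well→Ref}.

6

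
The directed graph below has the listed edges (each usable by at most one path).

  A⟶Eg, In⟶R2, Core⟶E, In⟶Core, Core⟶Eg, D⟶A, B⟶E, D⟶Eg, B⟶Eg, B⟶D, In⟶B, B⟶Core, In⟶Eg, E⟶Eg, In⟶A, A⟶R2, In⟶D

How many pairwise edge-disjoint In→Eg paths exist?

Assign every edge capacity 1; by Menger, the answer equals the max flow.
Path In→Eg (+1); total 1.
Path In→B→Eg (+1); total 2.
Path In→D→Eg (+1); total 3.
Path In→Core→Eg (+1); total 4.
Path In→A→Eg (+1); total 5.
No residual In→Eg path; max flow = 5.
Certifying cut of size 5: {In→A, In→B, In→Core, In→D, In→Eg}.

5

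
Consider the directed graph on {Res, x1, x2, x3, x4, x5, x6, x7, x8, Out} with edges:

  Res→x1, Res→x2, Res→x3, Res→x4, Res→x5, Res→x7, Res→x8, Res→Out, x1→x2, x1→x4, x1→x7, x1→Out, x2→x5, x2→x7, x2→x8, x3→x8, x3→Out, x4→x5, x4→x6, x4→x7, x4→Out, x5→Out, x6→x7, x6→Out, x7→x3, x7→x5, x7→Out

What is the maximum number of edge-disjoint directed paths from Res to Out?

Assign every edge capacity 1; by Menger, the answer equals the max flow.
Path Res→Out (+1); total 1.
Path Res→x1→Out (+1); total 2.
Path Res→x3→Out (+1); total 3.
Path Res→x4→Out (+1); total 4.
Path Res→x5→Out (+1); total 5.
Path Res→x7→Out (+1); total 6.
No residual Res→Out path; max flow = 6.
Certifying cut of size 6: {Res→Out, Res→x1, Res→x4, x3→Out, x5→Out, x7→Out}.

6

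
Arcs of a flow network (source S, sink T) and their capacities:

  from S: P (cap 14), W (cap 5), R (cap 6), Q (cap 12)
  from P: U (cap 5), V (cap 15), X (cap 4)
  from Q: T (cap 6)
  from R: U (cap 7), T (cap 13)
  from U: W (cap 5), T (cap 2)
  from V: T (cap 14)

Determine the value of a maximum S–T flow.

Augment S→Q→T: bottleneck 6, flow now 6.
Augment S→R→T: bottleneck 6, flow now 12.
Augment S→P→U→T: bottleneck 2, flow now 14.
Augment S→P→V→T: bottleneck 12, flow now 26.
No augmenting path remains; maximum flow = 26.
In the residual graph, reachable from S: {S, Q, W}.
Min-cut edges: S→P (14), S→R (6), Q→T (6); capacity 14 + 6 + 6 = 26.
This cut is saturated, so no flow can exceed 26.

26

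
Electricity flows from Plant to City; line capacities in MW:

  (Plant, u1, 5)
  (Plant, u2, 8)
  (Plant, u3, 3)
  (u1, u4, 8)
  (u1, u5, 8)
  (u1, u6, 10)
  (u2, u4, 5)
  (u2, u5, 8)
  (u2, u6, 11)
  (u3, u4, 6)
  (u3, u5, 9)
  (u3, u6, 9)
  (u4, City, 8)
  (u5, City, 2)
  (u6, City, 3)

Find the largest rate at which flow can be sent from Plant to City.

13

Augment Plant→u1→u4→City: bottleneck 5, flow now 5.
Augment Plant→u2→u4→City: bottleneck 3, flow now 8.
Augment Plant→u2→u5→City: bottleneck 2, flow now 10.
Augment Plant→u2→u6→City: bottleneck 3, flow now 13.
No augmenting path remains; maximum flow = 13.
In the residual graph, reachable from Plant: {Plant, u1, u2, u3, u4, u5, u6}.
Min-cut edges: u4→City (8), u5→City (2), u6→City (3); capacity 8 + 2 + 3 = 13.
This cut is saturated, so no flow can exceed 13.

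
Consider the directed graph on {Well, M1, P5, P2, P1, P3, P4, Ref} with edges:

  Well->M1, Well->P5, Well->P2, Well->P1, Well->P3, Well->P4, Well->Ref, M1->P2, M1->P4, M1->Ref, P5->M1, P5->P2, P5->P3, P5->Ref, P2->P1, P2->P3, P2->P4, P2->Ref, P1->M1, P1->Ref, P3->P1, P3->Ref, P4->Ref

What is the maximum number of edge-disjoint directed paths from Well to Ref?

7

Assign every edge capacity 1; by Menger, the answer equals the max flow.
Path Well→Ref (+1); total 1.
Path Well→M1→Ref (+1); total 2.
Path Well→P5→Ref (+1); total 3.
Path Well→P2→Ref (+1); total 4.
Path Well→P1→Ref (+1); total 5.
Path Well→P3→Ref (+1); total 6.
Path Well→P4→Ref (+1); total 7.
No residual Well→Ref path; max flow = 7.
Certifying cut of size 7: {Well→M1, Well→P1, Well→P2, Well→P3, Well→P4, Well→P5, Well→Ref}.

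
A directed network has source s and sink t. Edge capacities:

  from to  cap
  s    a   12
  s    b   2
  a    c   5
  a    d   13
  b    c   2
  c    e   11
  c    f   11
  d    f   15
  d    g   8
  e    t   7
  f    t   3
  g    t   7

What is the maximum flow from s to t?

Augment s→a→c→e→t: bottleneck 5, flow now 5.
Augment s→a→d→f→t: bottleneck 3, flow now 8.
Augment s→a→d→g→t: bottleneck 4, flow now 12.
Augment s→b→c→e→t: bottleneck 2, flow now 14.
No augmenting path remains; maximum flow = 14.
In the residual graph, reachable from s: {s}.
Min-cut edges: s→a (12), s→b (2); capacity 12 + 2 = 14.
This cut is saturated, so no flow can exceed 14.

14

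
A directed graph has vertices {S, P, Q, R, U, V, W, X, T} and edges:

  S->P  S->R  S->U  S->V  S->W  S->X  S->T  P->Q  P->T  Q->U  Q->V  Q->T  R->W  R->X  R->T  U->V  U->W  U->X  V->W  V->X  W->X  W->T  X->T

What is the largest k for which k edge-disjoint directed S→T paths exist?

5

Assign every edge capacity 1; by Menger, the answer equals the max flow.
Path S→T (+1); total 1.
Path S→P→T (+1); total 2.
Path S→R→T (+1); total 3.
Path S→W→T (+1); total 4.
Path S→X→T (+1); total 5.
No residual S→T path; max flow = 5.
Certifying cut of size 5: {S→P, S→R, S→T, W→T, X→T}.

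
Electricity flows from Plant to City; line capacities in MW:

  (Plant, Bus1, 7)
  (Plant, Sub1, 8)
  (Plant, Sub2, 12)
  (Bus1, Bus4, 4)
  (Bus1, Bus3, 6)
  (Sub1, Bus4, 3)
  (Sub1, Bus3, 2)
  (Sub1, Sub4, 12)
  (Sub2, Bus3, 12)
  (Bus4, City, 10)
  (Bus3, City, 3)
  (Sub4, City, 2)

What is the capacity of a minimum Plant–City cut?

Augment Plant→Bus1→Bus4→City: bottleneck 4, flow now 4.
Augment Plant→Bus1→Bus3→City: bottleneck 3, flow now 7.
Augment Plant→Sub1→Bus4→City: bottleneck 3, flow now 10.
Augment Plant→Sub1→Sub4→City: bottleneck 2, flow now 12.
No augmenting path remains; maximum flow = 12.
By max-flow min-cut, the minimum cut capacity equals the max flow.
In the residual graph, reachable from Plant: {Plant, Bus1, Sub1, Sub2, Bus3, Sub4}.
Min-cut edges: Bus1→Bus4 (4), Sub1→Bus4 (3), Bus3→City (3), Sub4→City (2); capacity 4 + 3 + 3 + 2 = 12.

12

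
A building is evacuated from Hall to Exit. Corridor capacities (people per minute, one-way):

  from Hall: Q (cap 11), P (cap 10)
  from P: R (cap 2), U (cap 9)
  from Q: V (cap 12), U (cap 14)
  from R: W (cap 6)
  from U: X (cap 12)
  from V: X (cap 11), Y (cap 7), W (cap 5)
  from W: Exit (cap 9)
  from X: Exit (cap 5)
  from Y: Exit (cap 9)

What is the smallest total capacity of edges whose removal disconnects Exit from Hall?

Augment Hall→P→R→W→Exit: bottleneck 2, flow now 2.
Augment Hall→P→U→X→Exit: bottleneck 5, flow now 7.
Augment Hall→Q→V→W→Exit: bottleneck 5, flow now 12.
Augment Hall→Q→V→Y→Exit: bottleneck 6, flow now 18.
No augmenting path remains; maximum flow = 18.
By max-flow min-cut, the minimum cut capacity equals the max flow.
In the residual graph, reachable from Hall: {Hall, P, U, X}.
Min-cut edges: Hall→Q (11), P→R (2), X→Exit (5); capacity 11 + 2 + 5 = 18.

18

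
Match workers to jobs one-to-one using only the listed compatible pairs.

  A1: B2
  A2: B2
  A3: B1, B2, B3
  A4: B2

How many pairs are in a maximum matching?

Unit-capacity flow: source→left, listed edges, right→sink; max matching = max flow.
Augmenting path A1→B2 (+1); matched 1.
Augmenting path A3→B1 (+1); matched 2.
No augmenting path remains; maximum matching = 2.
König certificate: {A3, B2} is a vertex cover of size 2 (every listed pair touches it), so no matching can be larger.

2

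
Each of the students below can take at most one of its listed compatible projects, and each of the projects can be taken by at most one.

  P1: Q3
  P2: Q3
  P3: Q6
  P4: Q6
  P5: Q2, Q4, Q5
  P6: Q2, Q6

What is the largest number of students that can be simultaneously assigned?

Unit-capacity flow: source→left, listed edges, right→sink; max matching = max flow.
Augmenting path P1→Q3 (+1); matched 1.
Augmenting path P3→Q6 (+1); matched 2.
Augmenting path P5→Q2 (+1); matched 3.
Augmenting path P6→Q2→P5→Q4 (+1); matched 4.
No augmenting path remains; maximum matching = 4.
König certificate: {P5, P6, Q3, Q6} is a vertex cover of size 4 (every listed pair touches it), so no matching can be larger.

4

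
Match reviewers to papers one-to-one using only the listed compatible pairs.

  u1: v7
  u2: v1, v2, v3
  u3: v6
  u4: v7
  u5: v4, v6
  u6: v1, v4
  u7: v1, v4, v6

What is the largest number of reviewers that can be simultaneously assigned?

Unit-capacity flow: source→left, listed edges, right→sink; max matching = max flow.
Augmenting path u1→v7 (+1); matched 1.
Augmenting path u2→v1 (+1); matched 2.
Augmenting path u3→v6 (+1); matched 3.
Augmenting path u5→v4 (+1); matched 4.
Augmenting path u6→v1→u2→v2 (+1); matched 5.
No augmenting path remains; maximum matching = 5.
König certificate: {u2, v1, v4, v6, v7} is a vertex cover of size 5 (every listed pair touches it), so no matching can be larger.

5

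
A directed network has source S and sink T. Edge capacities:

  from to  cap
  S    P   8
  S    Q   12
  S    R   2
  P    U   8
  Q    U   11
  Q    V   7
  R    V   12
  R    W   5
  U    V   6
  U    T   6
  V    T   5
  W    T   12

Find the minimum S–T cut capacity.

13

Augment S→P→U→T: bottleneck 6, flow now 6.
Augment S→Q→V→T: bottleneck 5, flow now 11.
Augment S→R→W→T: bottleneck 2, flow now 13.
No augmenting path remains; maximum flow = 13.
By max-flow min-cut, the minimum cut capacity equals the max flow.
In the residual graph, reachable from S: {S, P, Q, U, V}.
Min-cut edges: S→R (2), U→T (6), V→T (5); capacity 2 + 6 + 5 = 13.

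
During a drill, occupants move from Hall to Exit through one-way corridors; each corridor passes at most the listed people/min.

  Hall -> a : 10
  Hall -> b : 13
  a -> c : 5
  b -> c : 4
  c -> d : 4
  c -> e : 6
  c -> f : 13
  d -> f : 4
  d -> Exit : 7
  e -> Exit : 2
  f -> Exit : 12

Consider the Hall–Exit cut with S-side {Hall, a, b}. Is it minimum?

Yes — it is a minimum cut (capacity 9).

Given cut capacity: 5 + 4 = 9.
Augment Hall→a→c→d→Exit: bottleneck 4, flow now 4.
Augment Hall→a→c→e→Exit: bottleneck 1, flow now 5.
Augment Hall→b→c→e→Exit: bottleneck 1, flow now 6.
Augment Hall→b→c→f→Exit: bottleneck 3, flow now 9.
No augmenting path remains; maximum flow = 9.
Cut capacity 9 equals the max flow, so it is a minimum cut.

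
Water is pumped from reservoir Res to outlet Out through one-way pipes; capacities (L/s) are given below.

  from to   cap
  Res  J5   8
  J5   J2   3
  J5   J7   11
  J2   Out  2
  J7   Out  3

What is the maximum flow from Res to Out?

Augment Res→J5→J2→Out: bottleneck 2, flow now 2.
Augment Res→J5→J7→Out: bottleneck 3, flow now 5.
No augmenting path remains; maximum flow = 5.
In the residual graph, reachable from Res: {Res, J5, J2, J7}.
Min-cut edges: J2→Out (2), J7→Out (3); capacity 2 + 3 = 5.
This cut is saturated, so no flow can exceed 5.

5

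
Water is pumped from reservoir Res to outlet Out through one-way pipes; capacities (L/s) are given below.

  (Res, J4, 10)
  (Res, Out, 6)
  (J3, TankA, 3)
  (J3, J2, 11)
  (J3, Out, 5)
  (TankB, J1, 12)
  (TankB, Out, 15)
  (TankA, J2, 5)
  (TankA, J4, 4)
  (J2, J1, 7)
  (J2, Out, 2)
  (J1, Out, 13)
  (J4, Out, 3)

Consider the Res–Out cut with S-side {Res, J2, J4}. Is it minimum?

Given cut capacity: 6 + 7 + 2 + 3 = 18.
Augment Res→Out: bottleneck 6, flow now 6.
Augment Res→J4→Out: bottleneck 3, flow now 9.
No augmenting path remains; maximum flow = 9.
In the residual graph, reachable from Res: {Res, J4}.
Min-cut edges: Res→Out (6), J4→Out (3); capacity 6 + 3 = 9.
Cut capacity 18 exceeds the max flow 9, so it is not minimum.

No — its capacity is 18, but the minimum cut has capacity 9.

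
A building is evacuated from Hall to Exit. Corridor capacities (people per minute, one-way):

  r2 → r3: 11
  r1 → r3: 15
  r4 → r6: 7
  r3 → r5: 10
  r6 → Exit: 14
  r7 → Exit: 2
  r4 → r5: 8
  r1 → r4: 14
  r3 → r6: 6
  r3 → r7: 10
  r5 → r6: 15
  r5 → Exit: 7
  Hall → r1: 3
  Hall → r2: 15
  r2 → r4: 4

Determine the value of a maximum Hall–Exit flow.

Augment Hall→r1→r3→r5→Exit: bottleneck 3, flow now 3.
Augment Hall→r2→r3→r5→Exit: bottleneck 4, flow now 7.
Augment Hall→r2→r3→r6→Exit: bottleneck 6, flow now 13.
Augment Hall→r2→r3→r7→Exit: bottleneck 1, flow now 14.
Augment Hall→r2→r4→r6→Exit: bottleneck 4, flow now 18.
No augmenting path remains; maximum flow = 18.
In the residual graph, reachable from Hall: {Hall}.
Min-cut edges: Hall→r1 (3), Hall→r2 (15); capacity 3 + 15 = 18.
This cut is saturated, so no flow can exceed 18.

18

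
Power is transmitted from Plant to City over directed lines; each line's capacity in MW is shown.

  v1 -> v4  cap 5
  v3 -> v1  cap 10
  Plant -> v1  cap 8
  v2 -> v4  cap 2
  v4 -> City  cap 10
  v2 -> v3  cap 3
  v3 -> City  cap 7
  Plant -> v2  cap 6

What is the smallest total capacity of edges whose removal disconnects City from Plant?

10

Augment Plant→v1→v4→City: bottleneck 5, flow now 5.
Augment Plant→v2→v3→City: bottleneck 3, flow now 8.
Augment Plant→v2→v4→City: bottleneck 2, flow now 10.
No augmenting path remains; maximum flow = 10.
By max-flow min-cut, the minimum cut capacity equals the max flow.
In the residual graph, reachable from Plant: {Plant, v1, v2}.
Min-cut edges: v1→v4 (5), v2→v3 (3), v2→v4 (2); capacity 5 + 3 + 2 = 10.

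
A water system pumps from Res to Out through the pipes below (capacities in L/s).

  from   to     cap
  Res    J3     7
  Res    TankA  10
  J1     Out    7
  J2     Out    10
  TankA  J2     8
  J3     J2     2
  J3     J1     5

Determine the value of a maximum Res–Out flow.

Augment Res→J3→J2→Out: bottleneck 2, flow now 2.
Augment Res→J3→J1→Out: bottleneck 5, flow now 7.
Augment Res→TankA→J2→Out: bottleneck 8, flow now 15.
No augmenting path remains; maximum flow = 15.
In the residual graph, reachable from Res: {Res, TankA}.
Min-cut edges: Res→J3 (7), TankA→J2 (8); capacity 7 + 8 = 15.
This cut is saturated, so no flow can exceed 15.

15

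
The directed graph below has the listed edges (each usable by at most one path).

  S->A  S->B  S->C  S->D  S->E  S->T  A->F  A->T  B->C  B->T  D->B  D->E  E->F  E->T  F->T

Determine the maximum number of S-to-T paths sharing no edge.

Assign every edge capacity 1; by Menger, the answer equals the max flow.
Path S→T (+1); total 1.
Path S→A→T (+1); total 2.
Path S→B→T (+1); total 3.
Path S→E→T (+1); total 4.
Path S→D→E→F→T (+1); total 5.
No residual S→T path; max flow = 5.
Certifying cut of size 5: {S→A, S→B, S→D, S→E, S→T}.

5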